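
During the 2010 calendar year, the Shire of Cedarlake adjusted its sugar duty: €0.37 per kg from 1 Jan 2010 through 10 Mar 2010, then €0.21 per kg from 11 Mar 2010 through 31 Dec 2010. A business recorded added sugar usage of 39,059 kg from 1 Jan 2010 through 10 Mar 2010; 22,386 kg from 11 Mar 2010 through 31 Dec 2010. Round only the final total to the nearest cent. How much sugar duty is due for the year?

€19,152.89

1 Jan – 10 Mar 2010: 39,059 kg at €0.37/kg → €14,451.83
11 Mar – 31 Dec 2010: 22,386 kg at €0.21/kg → €4,701.06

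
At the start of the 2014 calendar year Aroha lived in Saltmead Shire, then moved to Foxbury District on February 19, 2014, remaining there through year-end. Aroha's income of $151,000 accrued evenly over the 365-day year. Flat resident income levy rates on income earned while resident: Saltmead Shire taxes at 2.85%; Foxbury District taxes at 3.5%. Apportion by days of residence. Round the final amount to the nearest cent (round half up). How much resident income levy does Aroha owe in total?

$5,153.24

Saltmead Shire, January 1 – February 18, 2014: 49 days → $151,000 × 2.85% × 49/365 = $577.7301
Foxbury District, February 19 – December 31, 2014: 316 days → $151,000 × 3.5% × 316/365 = $4,575.5068
Total = $5,153.2370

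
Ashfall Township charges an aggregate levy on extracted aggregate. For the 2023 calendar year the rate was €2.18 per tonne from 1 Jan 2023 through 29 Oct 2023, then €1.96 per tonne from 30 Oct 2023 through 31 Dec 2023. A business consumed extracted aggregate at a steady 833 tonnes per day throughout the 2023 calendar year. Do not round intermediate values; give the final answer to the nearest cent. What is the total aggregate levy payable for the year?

€651,272.72

1 Jan – 29 Oct 2023: 302 days × 833 tonnes/day = 251,566 tonnes at €2.18/tonne → €548,413.88
30 Oct – 31 Dec 2023: 63 days × 833 tonnes/day = 52,479 tonnes at €1.96/tonne → €102,858.84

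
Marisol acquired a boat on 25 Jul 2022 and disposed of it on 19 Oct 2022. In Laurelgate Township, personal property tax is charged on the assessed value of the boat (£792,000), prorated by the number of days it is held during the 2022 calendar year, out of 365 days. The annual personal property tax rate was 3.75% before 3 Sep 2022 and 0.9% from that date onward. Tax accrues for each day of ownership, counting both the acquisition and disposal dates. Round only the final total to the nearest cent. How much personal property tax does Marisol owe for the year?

£4,172.65

25 Jul – 2 Sep 2022: 40 days at 3.75% → £792,000 × 3.75% × 40/365 = £3,254.7945
3 Sep – 19 Oct 2022: 47 days at 0.9% → £792,000 × 0.9% × 47/365 = £917.8521
Total = £4,172.6466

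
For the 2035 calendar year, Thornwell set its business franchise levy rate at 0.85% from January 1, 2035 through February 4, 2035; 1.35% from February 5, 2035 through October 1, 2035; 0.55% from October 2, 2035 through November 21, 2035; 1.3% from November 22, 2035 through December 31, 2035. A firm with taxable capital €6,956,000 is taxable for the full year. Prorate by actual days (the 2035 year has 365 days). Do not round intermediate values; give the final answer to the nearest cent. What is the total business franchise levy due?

€82,414.31

January 1 – February 4, 2035: 35 days at 0.85% → €6,956,000 × 0.85% × 35/365 = €5,669.6164
February 5 – October 1, 2035: 239 days at 1.35% → €6,956,000 × 1.35% × 239/365 = €61,489.1342
October 2 – November 21, 2035: 51 days at 0.55% → €6,956,000 × 0.55% × 51/365 = €5,345.6384
November 22 – December 31, 2035: 40 days at 1.3% → €6,956,000 × 1.3% × 40/365 = €9,909.9178
Total = €82,414.3068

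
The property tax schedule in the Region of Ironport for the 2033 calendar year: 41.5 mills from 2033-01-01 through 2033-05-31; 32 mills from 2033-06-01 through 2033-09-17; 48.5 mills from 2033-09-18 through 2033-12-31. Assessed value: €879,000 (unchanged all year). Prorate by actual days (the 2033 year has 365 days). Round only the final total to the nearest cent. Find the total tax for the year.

2033-01-01 to 2033-05-31: 151 days at 41.5 mills → €879,000 × 4.15% × 151/365 = €15,091.1055
2033-06-01 to 2033-09-17: 109 days at 32 mills → €879,000 × 3.2% × 109/365 = €8,399.8685
2033-09-18 to 2033-12-31: 105 days at 48.5 mills → €879,000 × 4.85% × 105/365 = €12,263.8562
Total = €35,754.8301

€35,754.83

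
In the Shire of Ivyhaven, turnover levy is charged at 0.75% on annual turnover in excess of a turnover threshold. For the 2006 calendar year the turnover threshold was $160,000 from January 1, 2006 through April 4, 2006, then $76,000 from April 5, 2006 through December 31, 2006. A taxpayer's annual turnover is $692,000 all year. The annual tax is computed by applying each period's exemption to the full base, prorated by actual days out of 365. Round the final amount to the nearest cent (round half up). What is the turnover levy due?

$4,457.75

January 1 – April 4, 2006: 94 days, exemption $160,000 → ($692,000 − $160,000) × 0.75% × 94/365 = $1,027.5616
April 5 – December 31, 2006: 271 days, exemption $76,000 → ($692,000 − $76,000) × 0.75% × 271/365 = $3,430.1918
Total = $4,457.7534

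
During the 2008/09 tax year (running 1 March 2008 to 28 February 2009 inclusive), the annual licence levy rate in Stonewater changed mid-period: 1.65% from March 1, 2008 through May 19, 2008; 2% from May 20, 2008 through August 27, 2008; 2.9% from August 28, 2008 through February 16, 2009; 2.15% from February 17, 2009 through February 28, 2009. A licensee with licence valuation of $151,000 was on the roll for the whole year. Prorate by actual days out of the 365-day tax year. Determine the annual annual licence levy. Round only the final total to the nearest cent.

March 1 – May 19, 2008: 80 days at 1.65% → $151,000 × 1.65% × 80/365 = $546.0822
May 20 – August 27, 2008: 100 days at 2% → $151,000 × 2% × 100/365 = $827.3973
August 28, 2008 – February 16, 2009: 173 days at 2.9% → $151,000 × 2.9% × 173/365 = $2,075.5260
February 17 – February 28, 2009: 12 days at 2.15% → $151,000 × 2.15% × 12/365 = $106.7342
Total = $3,555.7397

$3,555.74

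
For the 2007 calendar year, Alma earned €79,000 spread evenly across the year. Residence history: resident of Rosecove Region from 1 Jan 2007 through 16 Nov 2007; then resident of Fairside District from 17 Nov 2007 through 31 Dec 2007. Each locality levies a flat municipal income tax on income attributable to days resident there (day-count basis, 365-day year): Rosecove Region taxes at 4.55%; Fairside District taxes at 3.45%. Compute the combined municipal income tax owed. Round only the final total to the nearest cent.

€3,487.36

Rosecove Region, 1 Jan – 16 Nov 2007: 320 days → €79,000 × 4.55% × 320/365 = €3,151.3425
Fairside District, 17 Nov – 31 Dec 2007: 45 days → €79,000 × 3.45% × 45/365 = €336.0205
Total = €3,487.3630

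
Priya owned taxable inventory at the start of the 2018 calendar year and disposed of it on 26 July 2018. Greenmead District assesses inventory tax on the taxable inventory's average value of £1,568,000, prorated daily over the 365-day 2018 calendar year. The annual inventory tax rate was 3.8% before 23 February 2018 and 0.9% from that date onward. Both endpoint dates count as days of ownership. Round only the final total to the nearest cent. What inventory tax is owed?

£14,606.03

1 January – 22 February 2018: 53 days at 3.8% → £1,568,000 × 3.8% × 53/365 = £8,651.9233
23 February – 26 July 2018: 154 days at 0.9% → £1,568,000 × 0.9% × 154/365 = £5,954.1041
Total = £14,606.0274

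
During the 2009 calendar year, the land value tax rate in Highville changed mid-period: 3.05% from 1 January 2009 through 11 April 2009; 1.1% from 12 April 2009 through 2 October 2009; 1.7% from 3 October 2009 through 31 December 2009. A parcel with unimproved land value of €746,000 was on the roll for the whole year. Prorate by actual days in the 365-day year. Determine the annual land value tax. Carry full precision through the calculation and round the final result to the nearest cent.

€13,335.01

1 January – 11 April 2009: 101 days at 3.05% → €746,000 × 3.05% × 101/365 = €6,296.0356
12 April – 2 October 2009: 174 days at 1.1% → €746,000 × 1.1% × 174/365 = €3,911.9014
3 October – 31 December 2009: 90 days at 1.7% → €746,000 × 1.7% × 90/365 = €3,127.0685
Total = €13,335.0055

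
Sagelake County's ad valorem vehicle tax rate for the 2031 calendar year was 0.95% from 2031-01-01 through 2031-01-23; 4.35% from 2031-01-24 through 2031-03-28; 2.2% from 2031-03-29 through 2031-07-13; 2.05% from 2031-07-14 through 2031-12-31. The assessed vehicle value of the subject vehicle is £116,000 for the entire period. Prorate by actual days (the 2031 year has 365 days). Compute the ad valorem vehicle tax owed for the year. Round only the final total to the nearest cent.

£2,816.42

2031-01-01 to 2031-01-23: 23 days at 0.95% → £116,000 × 0.95% × 23/365 = £69.4411
2031-01-24 to 2031-03-28: 64 days at 4.35% → £116,000 × 4.35% × 64/365 = £884.7781
2031-03-29 to 2031-07-13: 107 days at 2.2% → £116,000 × 2.2% × 107/365 = £748.1205
2031-07-14 to 2031-12-31: 171 days at 2.05% → £116,000 × 2.05% × 171/365 = £1,114.0767
Total = £2,816.4164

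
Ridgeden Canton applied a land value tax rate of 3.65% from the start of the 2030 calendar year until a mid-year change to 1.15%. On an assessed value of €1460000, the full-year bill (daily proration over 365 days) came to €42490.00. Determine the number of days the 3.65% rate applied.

Let d = days at the first rate; then 365 − d days at the second rate.
€1460000 × [3.65%·d + 1.15%·(365−d)] / 365 = €42490.00
Solving gives d = 257, so the new rate took effect on September 15, 2030.

257 days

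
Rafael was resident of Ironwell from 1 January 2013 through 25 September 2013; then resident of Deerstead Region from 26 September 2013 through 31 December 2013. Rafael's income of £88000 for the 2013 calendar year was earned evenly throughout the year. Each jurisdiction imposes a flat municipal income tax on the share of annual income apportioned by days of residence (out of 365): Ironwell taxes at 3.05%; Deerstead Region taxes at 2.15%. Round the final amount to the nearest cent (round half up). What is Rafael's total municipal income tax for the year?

Ironwell, 1 January – 25 September 2013: 268 days → £88000 × 3.05% × 268/365 = £1970.7178
Deerstead Region, 26 September – 31 December 2013: 97 days → £88000 × 2.15% × 97/365 = £502.8055
Total = £2473.5233

£2473.52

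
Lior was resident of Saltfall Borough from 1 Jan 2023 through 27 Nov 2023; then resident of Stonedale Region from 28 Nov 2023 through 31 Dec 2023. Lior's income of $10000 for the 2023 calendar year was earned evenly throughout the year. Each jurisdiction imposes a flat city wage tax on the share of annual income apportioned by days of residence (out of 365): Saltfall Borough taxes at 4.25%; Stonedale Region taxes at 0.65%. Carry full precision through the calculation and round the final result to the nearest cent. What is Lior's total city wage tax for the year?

Saltfall Borough, 1 Jan – 27 Nov 2023: 331 days → $10000 × 4.25% × 331/365 = $385.4110
Stonedale Region, 28 Nov – 31 Dec 2023: 34 days → $10000 × 0.65% × 34/365 = $6.0548
Total = $391.4658

$391.47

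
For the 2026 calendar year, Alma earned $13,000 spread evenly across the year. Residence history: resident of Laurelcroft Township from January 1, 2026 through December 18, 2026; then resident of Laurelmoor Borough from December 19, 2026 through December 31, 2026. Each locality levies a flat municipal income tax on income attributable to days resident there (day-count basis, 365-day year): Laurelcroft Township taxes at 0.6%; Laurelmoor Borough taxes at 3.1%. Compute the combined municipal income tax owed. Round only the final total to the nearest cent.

$89.58

Laurelcroft Township, January 1 – December 18, 2026: 352 days → $13,000 × 0.6% × 352/365 = $75.2219
Laurelmoor Borough, December 19 – December 31, 2026: 13 days → $13,000 × 3.1% × 13/365 = $14.3534
Total = $89.5753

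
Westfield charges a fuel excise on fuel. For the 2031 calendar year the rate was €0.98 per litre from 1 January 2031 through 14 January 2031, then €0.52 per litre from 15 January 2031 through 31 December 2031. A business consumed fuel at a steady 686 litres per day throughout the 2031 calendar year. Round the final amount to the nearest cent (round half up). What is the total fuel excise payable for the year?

€134,620.64

1 January – 14 January 2031: 14 days × 686 litres/day = 9,604 litres at €0.98/litre → €9,411.92
15 January – 31 December 2031: 351 days × 686 litres/day = 240,786 litres at €0.52/litre → €125,208.72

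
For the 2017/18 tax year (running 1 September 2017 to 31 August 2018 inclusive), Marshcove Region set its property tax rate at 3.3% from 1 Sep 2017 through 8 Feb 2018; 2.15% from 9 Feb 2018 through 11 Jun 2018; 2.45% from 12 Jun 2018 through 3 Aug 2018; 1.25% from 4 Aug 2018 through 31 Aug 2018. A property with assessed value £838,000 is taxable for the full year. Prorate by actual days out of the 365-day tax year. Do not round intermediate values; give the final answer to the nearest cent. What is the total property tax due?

£22,054.32

1 Sep 2017 – 8 Feb 2018: 161 days at 3.3% → £838,000 × 3.3% × 161/365 = £12,198.0658
9 Feb – 11 Jun 2018: 123 days at 2.15% → £838,000 × 2.15% × 123/365 = £6,071.4822
12 Jun – 3 Aug 2018: 53 days at 2.45% → £838,000 × 2.45% × 53/365 = £2,981.2137
4 Aug – 31 Aug 2018: 28 days at 1.25% → £838,000 × 1.25% × 28/365 = £803.5616
Total = £22,054.3233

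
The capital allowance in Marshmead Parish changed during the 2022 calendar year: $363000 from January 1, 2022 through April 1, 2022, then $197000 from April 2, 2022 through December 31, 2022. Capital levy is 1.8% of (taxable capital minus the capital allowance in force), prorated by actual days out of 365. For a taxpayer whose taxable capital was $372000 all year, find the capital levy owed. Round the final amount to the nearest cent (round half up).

January 1 – April 1, 2022: 91 days, exemption $363000 → ($372000 − $363000) × 1.8% × 91/365 = $40.3890
April 2 – December 31, 2022: 274 days, exemption $197000 → ($372000 − $197000) × 1.8% × 274/365 = $2364.6575
Total = $2405.0466

$2405.05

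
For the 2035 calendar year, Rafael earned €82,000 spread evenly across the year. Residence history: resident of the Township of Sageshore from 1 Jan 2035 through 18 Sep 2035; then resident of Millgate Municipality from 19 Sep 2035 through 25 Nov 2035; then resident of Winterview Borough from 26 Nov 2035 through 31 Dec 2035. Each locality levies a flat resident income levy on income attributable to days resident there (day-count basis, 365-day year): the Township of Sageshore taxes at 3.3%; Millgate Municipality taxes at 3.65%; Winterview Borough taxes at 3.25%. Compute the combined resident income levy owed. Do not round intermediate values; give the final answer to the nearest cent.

€2,755.42

The Township of Sageshore, 1 Jan – 18 Sep 2035: 261 days → €82,000 × 3.3% × 261/365 = €1,934.9753
Millgate Municipality, 19 Sep – 25 Nov 2035: 68 days → €82,000 × 3.65% × 68/365 = €557.6000
Winterview Borough, 26 Nov – 31 Dec 2035: 36 days → €82,000 × 3.25% × 36/365 = €262.8493
Total = €2,755.4247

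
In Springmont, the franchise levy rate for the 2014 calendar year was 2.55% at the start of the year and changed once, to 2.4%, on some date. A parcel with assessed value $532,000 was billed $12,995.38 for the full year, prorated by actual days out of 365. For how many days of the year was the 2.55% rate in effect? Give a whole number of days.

104 days

Let d = days at the first rate; then 365 − d days at the second rate.
$532,000 × [2.55%·d + 2.4%·(365−d)] / 365 = $12,995.38
Solving gives d = 104, so the new rate took effect on April 15, 2014.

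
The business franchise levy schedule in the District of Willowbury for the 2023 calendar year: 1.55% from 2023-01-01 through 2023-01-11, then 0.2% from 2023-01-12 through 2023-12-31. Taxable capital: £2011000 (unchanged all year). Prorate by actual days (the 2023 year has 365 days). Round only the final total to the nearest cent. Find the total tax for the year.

£4840.17

2023-01-01 to 2023-01-11: 11 days at 1.55% → £2011000 × 1.55% × 11/365 = £939.3849
2023-01-12 to 2023-12-31: 354 days at 0.2% → £2011000 × 0.2% × 354/365 = £3900.7890
Total = £4840.1740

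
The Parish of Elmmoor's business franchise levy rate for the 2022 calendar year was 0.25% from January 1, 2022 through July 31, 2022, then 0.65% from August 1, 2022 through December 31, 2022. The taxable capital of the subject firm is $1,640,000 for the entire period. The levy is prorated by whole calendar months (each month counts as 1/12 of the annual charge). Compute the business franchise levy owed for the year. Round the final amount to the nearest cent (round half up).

January 1 – July 31, 2022: 7 months at 0.25% → $1,640,000 × 0.25% × 7/12 = $2,391.6667
August 1 – December 31, 2022: 5 months at 0.65% → $1,640,000 × 0.65% × 5/12 = $4,441.6667
Total = $6,833.3333

$6,833.33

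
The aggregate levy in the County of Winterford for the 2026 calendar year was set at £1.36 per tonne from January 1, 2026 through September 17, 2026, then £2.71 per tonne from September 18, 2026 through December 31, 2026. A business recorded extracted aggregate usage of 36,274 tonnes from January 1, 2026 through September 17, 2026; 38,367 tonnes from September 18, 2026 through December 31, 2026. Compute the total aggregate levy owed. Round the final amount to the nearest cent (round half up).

January 1 – September 17, 2026: 36,274 tonnes at £1.36/tonne → £49,332.64
September 18 – December 31, 2026: 38,367 tonnes at £2.71/tonne → £103,974.57

£153,307.21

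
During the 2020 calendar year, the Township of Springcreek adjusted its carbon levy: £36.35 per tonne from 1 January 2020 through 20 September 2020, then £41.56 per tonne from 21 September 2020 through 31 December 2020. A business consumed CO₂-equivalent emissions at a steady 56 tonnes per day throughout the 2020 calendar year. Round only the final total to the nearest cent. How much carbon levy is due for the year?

1 January – 20 September 2020: 264 days × 56 tonnes/day = 14,784 tonnes at £36.35/tonne → £537,398.40
21 September – 31 December 2020: 102 days × 56 tonnes/day = 5,712 tonnes at £41.56/tonne → £237,390.72

£774,789.12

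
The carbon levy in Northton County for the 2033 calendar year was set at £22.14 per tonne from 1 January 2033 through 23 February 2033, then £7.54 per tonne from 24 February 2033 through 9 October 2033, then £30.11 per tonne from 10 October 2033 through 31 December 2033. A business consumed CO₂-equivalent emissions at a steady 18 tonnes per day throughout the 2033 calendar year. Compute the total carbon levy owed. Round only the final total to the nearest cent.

£97,448.58

1 January – 23 February 2033: 54 days × 18 tonnes/day = 972 tonnes at £22.14/tonne → £21,520.08
24 February – 9 October 2033: 228 days × 18 tonnes/day = 4,104 tonnes at £7.54/tonne → £30,944.16
10 October – 31 December 2033: 83 days × 18 tonnes/day = 1,494 tonnes at £30.11/tonne → £44,984.34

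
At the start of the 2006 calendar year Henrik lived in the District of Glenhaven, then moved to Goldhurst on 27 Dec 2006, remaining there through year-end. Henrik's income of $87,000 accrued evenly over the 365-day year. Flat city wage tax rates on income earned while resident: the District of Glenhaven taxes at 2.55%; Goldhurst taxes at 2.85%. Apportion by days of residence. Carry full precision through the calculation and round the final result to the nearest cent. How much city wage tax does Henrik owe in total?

The District of Glenhaven, 1 Jan – 26 Dec 2006: 360 days → $87,000 × 2.55% × 360/365 = $2,188.1096
Goldhurst, 27 Dec – 31 Dec 2006: 5 days → $87,000 × 2.85% × 5/365 = $33.9658
Total = $2,222.0753

$2,222.08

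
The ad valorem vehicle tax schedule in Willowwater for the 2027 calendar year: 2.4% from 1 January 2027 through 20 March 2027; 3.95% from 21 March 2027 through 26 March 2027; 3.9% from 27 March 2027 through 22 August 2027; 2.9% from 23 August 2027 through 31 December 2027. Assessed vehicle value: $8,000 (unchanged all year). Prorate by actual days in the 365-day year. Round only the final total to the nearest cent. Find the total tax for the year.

$257.38

1 January – 20 March 2027: 79 days at 2.4% → $8,000 × 2.4% × 79/365 = $41.5562
21 March – 26 March 2027: 6 days at 3.95% → $8,000 × 3.95% × 6/365 = $5.1945
27 March – 22 August 2027: 149 days at 3.9% → $8,000 × 3.9% × 149/365 = $127.3644
23 August – 31 December 2027: 131 days at 2.9% → $8,000 × 2.9% × 131/365 = $83.2658
Total = $257.3808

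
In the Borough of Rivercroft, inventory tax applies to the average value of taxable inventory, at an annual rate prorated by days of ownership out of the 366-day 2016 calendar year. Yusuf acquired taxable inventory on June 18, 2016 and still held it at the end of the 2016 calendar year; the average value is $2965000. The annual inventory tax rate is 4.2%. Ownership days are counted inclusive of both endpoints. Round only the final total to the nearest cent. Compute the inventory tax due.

$67028.44

Days held (June 18 – December 31, 2016): 197 out of 366
Tax = $2965000 × 4.2% × 197/366 = $67028.4426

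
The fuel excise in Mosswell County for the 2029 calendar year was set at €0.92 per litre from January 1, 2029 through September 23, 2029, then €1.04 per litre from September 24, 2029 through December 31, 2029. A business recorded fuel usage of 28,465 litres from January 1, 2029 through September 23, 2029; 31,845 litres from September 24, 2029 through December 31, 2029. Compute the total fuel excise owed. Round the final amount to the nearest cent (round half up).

€59,306.60

January 1 – September 23, 2029: 28,465 litres at €0.92/litre → €26,187.80
September 24 – December 31, 2029: 31,845 litres at €1.04/litre → €33,118.80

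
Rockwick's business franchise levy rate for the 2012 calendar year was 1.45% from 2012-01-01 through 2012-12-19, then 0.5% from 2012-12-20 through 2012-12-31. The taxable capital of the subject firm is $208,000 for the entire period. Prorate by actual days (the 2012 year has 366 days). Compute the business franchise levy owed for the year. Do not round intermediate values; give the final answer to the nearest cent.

2012-01-01 to 2012-12-19: 354 days at 1.45% → $208,000 × 1.45% × 354/366 = $2,917.1148
2012-12-20 to 2012-12-31: 12 days at 0.5% → $208,000 × 0.5% × 12/366 = $34.0984
Total = $2,951.2131

$2,951.21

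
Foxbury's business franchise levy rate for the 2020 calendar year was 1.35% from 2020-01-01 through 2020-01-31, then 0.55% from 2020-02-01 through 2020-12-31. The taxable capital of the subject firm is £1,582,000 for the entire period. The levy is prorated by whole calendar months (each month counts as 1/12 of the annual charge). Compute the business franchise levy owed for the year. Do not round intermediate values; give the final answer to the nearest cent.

£9,755.67

2020-01-01 to 2020-01-31: 1 month at 1.35% → £1,582,000 × 1.35% × 1/12 = £1,779.7500
2020-02-01 to 2020-12-31: 11 months at 0.55% → £1,582,000 × 0.55% × 11/12 = £7,975.9167
Total = £9,755.6667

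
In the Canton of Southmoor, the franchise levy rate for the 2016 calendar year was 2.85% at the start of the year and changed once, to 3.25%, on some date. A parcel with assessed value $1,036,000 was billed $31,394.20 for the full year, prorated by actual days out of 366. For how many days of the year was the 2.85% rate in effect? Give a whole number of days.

Let d = days at the first rate; then 366 − d days at the second rate.
$1,036,000 × [2.85%·d + 3.25%·(366−d)] / 366 = $31,394.20
Solving gives d = 201, so the new rate took effect on 20 Jul 2016.

201 days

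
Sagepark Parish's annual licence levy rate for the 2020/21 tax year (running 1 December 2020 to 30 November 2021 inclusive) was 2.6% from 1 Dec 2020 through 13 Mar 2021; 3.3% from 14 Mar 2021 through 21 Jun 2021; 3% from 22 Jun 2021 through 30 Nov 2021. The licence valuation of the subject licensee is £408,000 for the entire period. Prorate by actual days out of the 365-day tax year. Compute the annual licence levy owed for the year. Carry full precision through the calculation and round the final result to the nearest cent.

1 Dec 2020 – 13 Mar 2021: 103 days at 2.6% → £408,000 × 2.6% × 103/365 = £2,993.4904
14 Mar – 21 Jun 2021: 100 days at 3.3% → £408,000 × 3.3% × 100/365 = £3,688.7671
22 Jun – 30 Nov 2021: 162 days at 3% → £408,000 × 3% × 162/365 = £5,432.5479
Total = £12,114.8055

£12,114.81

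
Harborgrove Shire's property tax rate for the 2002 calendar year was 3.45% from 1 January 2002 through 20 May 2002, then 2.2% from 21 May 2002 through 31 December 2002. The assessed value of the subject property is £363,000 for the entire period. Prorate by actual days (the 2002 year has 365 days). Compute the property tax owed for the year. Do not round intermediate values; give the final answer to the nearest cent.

1 January – 20 May 2002: 140 days at 3.45% → £363,000 × 3.45% × 140/365 = £4,803.5342
21 May – 31 December 2002: 225 days at 2.2% → £363,000 × 2.2% × 225/365 = £4,922.8767
Total = £9,726.4110

£9,726.41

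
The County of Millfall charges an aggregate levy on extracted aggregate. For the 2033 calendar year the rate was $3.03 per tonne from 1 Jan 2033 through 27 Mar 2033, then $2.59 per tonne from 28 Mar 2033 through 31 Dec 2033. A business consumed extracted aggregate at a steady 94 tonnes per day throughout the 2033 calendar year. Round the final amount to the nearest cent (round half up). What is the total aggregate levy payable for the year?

1 Jan – 27 Mar 2033: 86 days × 94 tonnes/day = 8,084 tonnes at $3.03/tonne → $24494.52
28 Mar – 31 Dec 2033: 279 days × 94 tonnes/day = 26,226 tonnes at $2.59/tonne → $67925.34

$92419.86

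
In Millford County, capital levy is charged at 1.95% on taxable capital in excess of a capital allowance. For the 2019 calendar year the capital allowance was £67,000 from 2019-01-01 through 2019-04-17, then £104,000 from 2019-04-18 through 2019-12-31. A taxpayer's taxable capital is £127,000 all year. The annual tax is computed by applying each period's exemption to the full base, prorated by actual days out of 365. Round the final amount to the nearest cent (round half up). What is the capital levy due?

£660.01

2019-01-01 to 2019-04-17: 107 days, exemption £67,000 → (£127,000 − £67,000) × 1.95% × 107/365 = £342.9863
2019-04-18 to 2019-12-31: 258 days, exemption £104,000 → (£127,000 − £104,000) × 1.95% × 258/365 = £317.0219
Total = £660.0082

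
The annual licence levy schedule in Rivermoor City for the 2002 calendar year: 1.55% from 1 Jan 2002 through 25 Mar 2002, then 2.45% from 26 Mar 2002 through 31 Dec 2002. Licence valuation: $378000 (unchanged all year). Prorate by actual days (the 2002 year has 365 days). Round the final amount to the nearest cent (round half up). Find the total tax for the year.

1 Jan – 25 Mar 2002: 84 days at 1.55% → $378000 × 1.55% × 84/365 = $1348.3726
26 Mar – 31 Dec 2002: 281 days at 2.45% → $378000 × 2.45% × 281/365 = $7129.7014
Total = $8478.0740

$8478.07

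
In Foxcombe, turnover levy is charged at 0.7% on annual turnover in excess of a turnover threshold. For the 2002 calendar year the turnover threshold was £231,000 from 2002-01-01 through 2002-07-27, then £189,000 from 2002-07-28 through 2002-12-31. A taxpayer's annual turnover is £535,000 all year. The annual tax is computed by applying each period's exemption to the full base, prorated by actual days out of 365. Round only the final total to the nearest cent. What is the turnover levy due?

2002-01-01 to 2002-07-27: 208 days, exemption £231,000 → (£535,000 − £231,000) × 0.7% × 208/365 = £1,212.6685
2002-07-28 to 2002-12-31: 157 days, exemption £189,000 → (£535,000 − £189,000) × 0.7% × 157/365 = £1,041.7918
Total = £2,254.4603

£2,254.46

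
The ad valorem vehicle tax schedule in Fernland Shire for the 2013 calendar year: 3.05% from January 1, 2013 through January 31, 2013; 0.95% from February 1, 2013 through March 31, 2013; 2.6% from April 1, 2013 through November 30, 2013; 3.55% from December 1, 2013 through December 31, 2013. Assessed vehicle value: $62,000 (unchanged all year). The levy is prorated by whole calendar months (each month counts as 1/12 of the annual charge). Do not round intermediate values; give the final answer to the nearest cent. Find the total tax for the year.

January 1 – January 31, 2013: 1 month at 3.05% → $62,000 × 3.05% × 1/12 = $157.5833
February 1 – March 31, 2013: 2 months at 0.95% → $62,000 × 0.95% × 2/12 = $98.1667
April 1 – November 30, 2013: 8 months at 2.6% → $62,000 × 2.6% × 8/12 = $1,074.6667
December 1 – December 31, 2013: 1 month at 3.55% → $62,000 × 3.55% × 1/12 = $183.4167
Total = $1,513.8333

$1,513.83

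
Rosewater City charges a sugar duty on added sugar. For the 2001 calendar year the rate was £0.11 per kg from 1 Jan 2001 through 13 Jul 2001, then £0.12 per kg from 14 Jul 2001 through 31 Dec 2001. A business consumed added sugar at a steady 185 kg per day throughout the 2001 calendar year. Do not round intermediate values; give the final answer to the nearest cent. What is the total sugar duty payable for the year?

1 Jan – 13 Jul 2001: 194 days × 185 kg/day = 35,890 kg at £0.11/kg → £3,947.90
14 Jul – 31 Dec 2001: 171 days × 185 kg/day = 31,635 kg at £0.12/kg → £3,796.20

£7,744.10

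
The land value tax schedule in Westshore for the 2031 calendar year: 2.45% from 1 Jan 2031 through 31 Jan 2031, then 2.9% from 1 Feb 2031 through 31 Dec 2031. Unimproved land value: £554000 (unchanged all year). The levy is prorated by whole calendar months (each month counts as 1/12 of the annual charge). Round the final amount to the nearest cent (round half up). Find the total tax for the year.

£15858.25

1 Jan – 31 Jan 2031: 1 month at 2.45% → £554000 × 2.45% × 1/12 = £1131.0833
1 Feb – 31 Dec 2031: 11 months at 2.9% → £554000 × 2.9% × 11/12 = £14727.1667
Total = £15858.2500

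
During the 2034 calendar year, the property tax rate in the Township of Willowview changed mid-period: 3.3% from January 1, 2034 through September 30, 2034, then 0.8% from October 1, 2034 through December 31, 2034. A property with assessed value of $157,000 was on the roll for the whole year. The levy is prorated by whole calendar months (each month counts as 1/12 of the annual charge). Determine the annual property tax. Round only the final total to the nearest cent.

January 1 – September 30, 2034: 9 months at 3.3% → $157,000 × 3.3% × 9/12 = $3,885.7500
October 1 – December 31, 2034: 3 months at 0.8% → $157,000 × 0.8% × 3/12 = $314.0000
Total = $4,199.7500

$4,199.75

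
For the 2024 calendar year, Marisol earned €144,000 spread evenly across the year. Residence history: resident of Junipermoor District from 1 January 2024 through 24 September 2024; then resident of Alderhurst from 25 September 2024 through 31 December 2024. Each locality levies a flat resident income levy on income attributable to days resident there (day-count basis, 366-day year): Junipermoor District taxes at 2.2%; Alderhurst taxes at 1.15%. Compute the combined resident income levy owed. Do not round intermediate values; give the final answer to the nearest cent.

Junipermoor District, 1 January – 24 September 2024: 268 days → €144,000 × 2.2% × 268/366 = €2,319.7377
Alderhurst, 25 September – 31 December 2024: 98 days → €144,000 × 1.15% × 98/366 = €443.4098
Total = €2,763.1475

€2,763.15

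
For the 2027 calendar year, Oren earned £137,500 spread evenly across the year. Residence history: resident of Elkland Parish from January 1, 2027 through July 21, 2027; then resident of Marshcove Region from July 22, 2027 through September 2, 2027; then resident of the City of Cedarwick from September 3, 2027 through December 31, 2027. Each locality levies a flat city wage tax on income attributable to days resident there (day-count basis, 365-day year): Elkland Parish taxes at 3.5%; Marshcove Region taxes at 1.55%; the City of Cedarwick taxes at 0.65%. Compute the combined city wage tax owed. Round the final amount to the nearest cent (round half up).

Elkland Parish, January 1 – July 21, 2027: 202 days → £137,500 × 3.5% × 202/365 = £2,663.3562
Marshcove Region, July 22 – September 2, 2027: 43 days → £137,500 × 1.55% × 43/365 = £251.0788
The City of Cedarwick, September 3 – December 31, 2027: 120 days → £137,500 × 0.65% × 120/365 = £293.8356
Total = £3,208.2705

£3,208.27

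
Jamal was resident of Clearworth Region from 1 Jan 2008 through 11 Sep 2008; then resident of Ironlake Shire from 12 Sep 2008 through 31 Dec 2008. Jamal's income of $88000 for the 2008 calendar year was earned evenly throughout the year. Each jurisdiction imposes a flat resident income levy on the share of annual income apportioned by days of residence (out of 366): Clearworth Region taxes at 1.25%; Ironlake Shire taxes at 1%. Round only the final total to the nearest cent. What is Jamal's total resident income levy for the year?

$1033.28

Clearworth Region, 1 Jan – 11 Sep 2008: 255 days → $88000 × 1.25% × 255/366 = $766.3934
Ironlake Shire, 12 Sep – 31 Dec 2008: 111 days → $88000 × 1% × 111/366 = $266.8852
Total = $1033.2787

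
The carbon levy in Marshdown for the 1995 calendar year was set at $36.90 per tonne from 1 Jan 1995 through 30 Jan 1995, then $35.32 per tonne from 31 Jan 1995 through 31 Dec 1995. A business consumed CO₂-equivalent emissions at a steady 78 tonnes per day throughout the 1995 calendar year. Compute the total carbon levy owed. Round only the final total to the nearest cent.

$1,009,257.60

1 Jan – 30 Jan 1995: 30 days × 78 tonnes/day = 2,340 tonnes at $36.90/tonne → $86,346.00
31 Jan – 31 Dec 1995: 335 days × 78 tonnes/day = 26,130 tonnes at $35.32/tonne → $922,911.60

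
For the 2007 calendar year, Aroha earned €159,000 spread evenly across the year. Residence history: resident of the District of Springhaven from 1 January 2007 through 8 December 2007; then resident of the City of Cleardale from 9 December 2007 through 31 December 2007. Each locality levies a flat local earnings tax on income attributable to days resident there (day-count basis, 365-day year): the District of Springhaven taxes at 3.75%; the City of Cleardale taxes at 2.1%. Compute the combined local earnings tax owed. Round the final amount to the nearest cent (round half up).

The District of Springhaven, 1 January – 8 December 2007: 342 days → €159,000 × 3.75% × 342/365 = €5,586.7808
The City of Cleardale, 9 December – 31 December 2007: 23 days → €159,000 × 2.1% × 23/365 = €210.4027
Total = €5,797.1836

€5,797.18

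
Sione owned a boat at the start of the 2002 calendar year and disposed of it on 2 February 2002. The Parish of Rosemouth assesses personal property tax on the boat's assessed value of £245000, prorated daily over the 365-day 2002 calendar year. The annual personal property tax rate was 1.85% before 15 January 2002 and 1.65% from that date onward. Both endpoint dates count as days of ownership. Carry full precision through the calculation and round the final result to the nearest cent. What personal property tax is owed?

1 January – 14 January 2002: 14 days at 1.85% → £245000 × 1.85% × 14/365 = £173.8493
15 January – 2 February 2002: 19 days at 1.65% → £245000 × 1.65% × 19/365 = £210.4315
Total = £384.2808

£384.28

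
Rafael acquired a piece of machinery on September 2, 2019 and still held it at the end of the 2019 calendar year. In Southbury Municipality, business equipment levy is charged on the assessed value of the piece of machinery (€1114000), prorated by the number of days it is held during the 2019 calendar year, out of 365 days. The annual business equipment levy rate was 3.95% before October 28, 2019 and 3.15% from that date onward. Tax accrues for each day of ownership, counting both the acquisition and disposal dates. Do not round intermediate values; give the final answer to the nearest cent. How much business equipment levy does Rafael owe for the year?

September 2 – October 27, 2019: 56 days at 3.95% → €1114000 × 3.95% × 56/365 = €6751.1452
October 28 – December 31, 2019: 65 days at 3.15% → €1114000 × 3.15% × 65/365 = €6249.0822
Total = €13000.2274

€13000.23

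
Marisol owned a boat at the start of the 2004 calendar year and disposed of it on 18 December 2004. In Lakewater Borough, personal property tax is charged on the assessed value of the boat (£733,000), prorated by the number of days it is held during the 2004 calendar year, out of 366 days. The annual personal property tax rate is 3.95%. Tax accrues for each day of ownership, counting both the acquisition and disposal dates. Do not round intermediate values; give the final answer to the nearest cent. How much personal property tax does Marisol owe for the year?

Days held (1 January – 18 December 2004): 353 out of 366
Tax = £733,000 × 3.95% × 353/366 = £27,925.0970

£27,925.10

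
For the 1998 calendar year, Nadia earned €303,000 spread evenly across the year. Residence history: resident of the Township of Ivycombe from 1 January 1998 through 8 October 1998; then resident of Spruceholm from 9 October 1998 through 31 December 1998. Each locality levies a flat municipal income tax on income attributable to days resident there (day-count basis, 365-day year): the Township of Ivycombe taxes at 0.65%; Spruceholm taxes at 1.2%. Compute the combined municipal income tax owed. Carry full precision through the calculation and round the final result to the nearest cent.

The Township of Ivycombe, 1 January – 8 October 1998: 281 days → €303,000 × 0.65% × 281/365 = €1,516.2452
Spruceholm, 9 October – 31 December 1998: 84 days → €303,000 × 1.2% × 84/365 = €836.7781
Total = €2,353.0233

€2,353.02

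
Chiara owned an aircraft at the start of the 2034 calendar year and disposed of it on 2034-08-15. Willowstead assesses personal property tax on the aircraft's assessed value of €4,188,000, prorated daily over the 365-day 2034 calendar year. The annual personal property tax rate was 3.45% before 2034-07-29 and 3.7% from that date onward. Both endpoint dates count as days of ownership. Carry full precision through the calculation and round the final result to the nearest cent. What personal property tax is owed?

€90,374.75

2034-01-01 to 2034-07-28: 209 days at 3.45% → €4,188,000 × 3.45% × 209/365 = €82,733.0795
2034-07-29 to 2034-08-15: 18 days at 3.7% → €4,188,000 × 3.7% × 18/365 = €7,641.6658
Total = €90,374.7452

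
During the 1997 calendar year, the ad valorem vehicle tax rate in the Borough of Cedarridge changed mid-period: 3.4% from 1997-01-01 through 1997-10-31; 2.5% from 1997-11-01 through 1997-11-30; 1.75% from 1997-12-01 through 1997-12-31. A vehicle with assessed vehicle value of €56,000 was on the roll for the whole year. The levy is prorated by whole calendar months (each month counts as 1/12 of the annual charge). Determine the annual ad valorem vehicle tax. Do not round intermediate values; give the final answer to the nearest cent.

1997-01-01 to 1997-10-31: 10 months at 3.4% → €56,000 × 3.4% × 10/12 = €1,586.6667
1997-11-01 to 1997-11-30: 1 month at 2.5% → €56,000 × 2.5% × 1/12 = €116.6667
1997-12-01 to 1997-12-31: 1 month at 1.75% → €56,000 × 1.75% × 1/12 = €81.6667
Total = €1,785.0000

€1,785.00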